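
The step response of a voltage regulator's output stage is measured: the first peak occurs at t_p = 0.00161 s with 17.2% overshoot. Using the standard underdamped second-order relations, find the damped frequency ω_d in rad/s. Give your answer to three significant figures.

ω_d ≈ 1950 rad/s

t_p = π/ω_d, so ω_d = π/0.00161 = 1950 rad/s.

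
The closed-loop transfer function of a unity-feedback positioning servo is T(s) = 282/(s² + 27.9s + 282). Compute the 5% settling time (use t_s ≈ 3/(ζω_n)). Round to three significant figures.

Comparing the denominator to s² + 2ζω_n s + ω_n²: ω_n = √282 = 16.8 rad/s, and 2ζω_n = 27.9 so ζ = 27.9/(2·16.8) = 0.831.
t_s ≈ 3/(ζω_n) = 3/(0.831·16.8) = 0.215 s.

t_s ≈ 0.215 s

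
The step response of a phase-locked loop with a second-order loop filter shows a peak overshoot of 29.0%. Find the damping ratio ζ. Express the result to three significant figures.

ζ = −ln(OS)/√(π² + (ln OS)²). With OS = 0.290, ln OS = −1.238 and ζ = 1.238/3.377 = 0.367.

ζ ≈ 0.367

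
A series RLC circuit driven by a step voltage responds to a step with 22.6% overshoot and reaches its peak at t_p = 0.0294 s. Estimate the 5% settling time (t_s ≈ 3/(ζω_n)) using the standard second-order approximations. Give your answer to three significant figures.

ζ from %OS: ζ = |ln 0.226|/√(π²+ln²0.226) = 0.428.
From t_p = π/ω_d, ω_d = π/0.0294 = 107 rad/s, so ω_n = ω_d/√(1−ζ²) = 118 rad/s.
t_s ≈ 3/(ζω_n) = 3/(0.428·118) = 0.0593 s.

t_s ≈ 0.0593 s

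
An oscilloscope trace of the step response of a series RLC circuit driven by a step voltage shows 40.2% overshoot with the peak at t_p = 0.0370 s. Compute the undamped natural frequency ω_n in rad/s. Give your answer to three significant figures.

The overshoot fixes ζ = −ln(OS)/√(π²+ln²(OS)) = 0.279.
From t_p = π/ω_d, ω_d = π/0.0370 = 84.9 rad/s, so ω_n = ω_d/√(1−ζ²) = 88.4 rad/s.

ω_n ≈ 88.4 rad/s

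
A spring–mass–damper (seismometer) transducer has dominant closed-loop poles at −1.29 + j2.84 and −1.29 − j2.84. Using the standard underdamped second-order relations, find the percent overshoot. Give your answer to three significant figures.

%OS ≈ 24.0%

|pole| = ω_n = √(1.29² + 2.84²) = 3.12 rad/s; ζ = cos θ = σ/ω_n = 0.414.
%OS = 100·exp(−πζ/√(1−ζ²)) = 24.0%.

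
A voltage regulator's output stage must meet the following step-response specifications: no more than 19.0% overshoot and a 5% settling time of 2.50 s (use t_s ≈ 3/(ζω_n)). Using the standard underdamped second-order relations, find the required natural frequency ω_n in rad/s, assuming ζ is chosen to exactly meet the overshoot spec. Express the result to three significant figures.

ω_n ≈ 2.57 rad/s

From %OS = 100·exp(−πζ/√(1−ζ²)), invert to get ζ = −ln(OS)/√(π² + ln²(OS)) with OS = 0.190.
−ln 0.190 = 1.661, so ζ = 1.661/√(π² + 2.758) = 0.467.
Then ω_n = 3/(ζ t_s) = 3/(0.467 × 2.50) = 2.57 rad/s.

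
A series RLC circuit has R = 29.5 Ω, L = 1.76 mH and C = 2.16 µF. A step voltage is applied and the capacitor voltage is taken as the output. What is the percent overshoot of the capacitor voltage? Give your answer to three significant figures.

For a series RLC circuit (capacitor voltage as output), ω_n = 1/√(LC) = 1/√(1.76 mH · 2.16 µF) = 16200 rad/s.
ζ = (R/2)·√(C/L) = (29.5/2)·√(2.16 µF/1.76 mH) = 0.517.
Overshoot: exp(−π·0.517/√(1−0.517²)) = 0.150, i.e. 15.0%.

%OS ≈ 15.0%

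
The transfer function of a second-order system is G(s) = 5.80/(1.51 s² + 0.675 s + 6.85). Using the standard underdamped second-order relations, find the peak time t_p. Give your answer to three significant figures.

t_p ≈ 1.48 s

Dividing through by 1.51: denominator becomes s² + 0.4470 s + 4.536.
So ω_n = √4.536 = 2.13 rad/s and ζ = 0.4470/(2·2.13) = 0.105.
The damped frequency ω_d = ω_n√(1−ζ²) = 2.12 rad/s. t_p = π/ω_d = 1.48 s.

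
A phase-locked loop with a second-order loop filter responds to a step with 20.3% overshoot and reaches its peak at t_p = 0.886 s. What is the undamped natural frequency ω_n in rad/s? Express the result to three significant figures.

ω_n ≈ 3.98 rad/s

ζ from %OS: ζ = |ln 0.203|/√(π²+ln²0.203) = 0.453.
From t_p = π/ω_d, ω_d = π/0.886 = 3.55 rad/s, so ω_n = ω_d/√(1−ζ²) = 3.98 rad/s.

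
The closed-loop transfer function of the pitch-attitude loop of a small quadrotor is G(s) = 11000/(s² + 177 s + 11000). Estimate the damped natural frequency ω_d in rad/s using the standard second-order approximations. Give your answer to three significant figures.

Matching coefficients with s² + 2ζω_n s + ω_n² gives ω_n² = 11000 ⇒ ω_n = 105 rad/s, and ζ = 177/(2ω_n) = 0.844.
ω_d = ω_n√(1−ζ²) = 56.3 rad/s.

ω_d ≈ 56.3 rad/s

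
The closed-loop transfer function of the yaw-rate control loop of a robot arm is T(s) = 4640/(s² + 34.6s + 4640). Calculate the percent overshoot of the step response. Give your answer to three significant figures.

%OS ≈ 43.8%

Matching coefficients with s² + 2ζω_n s + ω_n² gives ω_n² = 4640 ⇒ ω_n = 68.1 rad/s, and ζ = 34.6/(2ω_n) = 0.254.
%OS = 100·exp(−πζ/√(1−ζ²)) = 43.8%.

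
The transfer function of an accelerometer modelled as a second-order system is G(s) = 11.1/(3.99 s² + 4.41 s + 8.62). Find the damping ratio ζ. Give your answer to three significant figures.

Dividing through by 3.99: denominator becomes s² + 1.105 s + 2.160.
So ω_n = √2.160 = 1.47 rad/s and ζ = 1.105/(2·1.47) = 0.376.

ζ ≈ 0.376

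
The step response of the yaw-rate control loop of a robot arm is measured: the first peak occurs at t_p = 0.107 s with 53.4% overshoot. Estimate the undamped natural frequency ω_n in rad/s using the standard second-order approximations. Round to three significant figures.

From the overshoot, ζ = −ln(OS)/√(π²+ln²(OS)) = 0.196.
From t_p = π/ω_d, ω_d = π/0.107 = 29.4 rad/s, so ω_n = ω_d/√(1−ζ²) = 29.9 rad/s.

ω_n ≈ 29.9 rad/s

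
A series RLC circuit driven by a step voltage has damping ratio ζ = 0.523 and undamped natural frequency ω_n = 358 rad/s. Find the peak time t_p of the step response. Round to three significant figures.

The damped frequency is ω_d = ω_n√(1−ζ²) = 358·√(1−0.274) = 305 rad/s.
Peak time t_p = π/ω_d = π/305 = 0.0103 s.

t_p ≈ 0.0103 s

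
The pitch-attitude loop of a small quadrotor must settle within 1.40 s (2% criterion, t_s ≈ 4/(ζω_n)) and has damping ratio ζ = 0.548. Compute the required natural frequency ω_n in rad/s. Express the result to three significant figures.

ω_n ≈ 5.21 rad/s

Rearranging t_s ≈ 4/(ζω_n) gives ω_n = 4/(ζ·t_s) = 4/(0.548 × 1.40) = 5.21 rad/s.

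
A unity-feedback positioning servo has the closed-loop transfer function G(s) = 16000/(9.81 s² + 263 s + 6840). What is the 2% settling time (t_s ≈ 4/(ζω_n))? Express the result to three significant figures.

t_s ≈ 0.298 s

Dividing through by 9.81: denominator becomes s² + 26.81 s + 697.2.
So ω_n = √697.2 = 26.4 rad/s and ζ = 26.81/(2·26.4) = 0.508.
t_s ≈ 4/(ζω_n) = 0.298 s.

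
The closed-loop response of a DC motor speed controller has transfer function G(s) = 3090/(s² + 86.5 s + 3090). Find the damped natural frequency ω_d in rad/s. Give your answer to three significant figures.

ω_d ≈ 34.9 rad/s

Matching coefficients with s² + 2ζω_n s + ω_n² gives ω_n² = 3090 ⇒ ω_n = 55.6 rad/s, and ζ = 86.5/(2ω_n) = 0.778.
The damped frequency ω_d = ω_n√(1−ζ²) = 34.9 rad/s.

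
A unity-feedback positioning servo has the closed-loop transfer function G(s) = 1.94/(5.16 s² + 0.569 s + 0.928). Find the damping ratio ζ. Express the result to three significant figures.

Dividing through by 5.16: denominator becomes s² + 0.1103 s + 0.1798.
So ω_n = √0.1798 = 0.424 rad/s and ζ = 0.1103/(2·0.424) = 0.130.

ζ ≈ 0.130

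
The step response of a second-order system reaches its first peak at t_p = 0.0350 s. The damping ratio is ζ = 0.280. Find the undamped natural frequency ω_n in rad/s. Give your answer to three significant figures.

ω_n ≈ 93.5 rad/s

Peak time t_p = π/ω_d, so ω_d = π/t_p = π/0.0350 = 89.8 rad/s.
ω_n = ω_d/√(1−ζ²) = 89.8/√0.922 = 93.5 rad/s.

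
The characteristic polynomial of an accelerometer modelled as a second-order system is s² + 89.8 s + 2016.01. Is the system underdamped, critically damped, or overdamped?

critically damped

a² − 4b = 89.8² − 4·2016.01 = 0 (repeated real root); the system is critically damped.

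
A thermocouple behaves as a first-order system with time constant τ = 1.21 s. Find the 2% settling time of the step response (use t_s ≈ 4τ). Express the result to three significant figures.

t_s ≈ 4.84 s

t_s ≈ 4τ = 4.84 s.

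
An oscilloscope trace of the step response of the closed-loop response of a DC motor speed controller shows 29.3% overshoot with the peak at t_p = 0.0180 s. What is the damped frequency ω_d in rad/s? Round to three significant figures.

t_p = π/ω_d, so ω_d = π/0.0180 = 175 rad/s.

ω_d ≈ 175 rad/s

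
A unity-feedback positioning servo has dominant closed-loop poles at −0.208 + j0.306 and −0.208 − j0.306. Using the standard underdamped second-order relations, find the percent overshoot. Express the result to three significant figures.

The poles are at −σ ± jω_d with σ = 0.208 and ω_d = 0.306, so ω_n = √(σ²+ω_d²) = 0.370 rad/s and ζ = σ/ω_n = 0.562.
%OS = 100·exp(−πζ/√(1−ζ²)) = 11.8%.

%OS ≈ 11.8%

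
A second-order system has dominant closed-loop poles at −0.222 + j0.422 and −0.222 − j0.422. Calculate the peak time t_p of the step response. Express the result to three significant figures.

t_p ≈ 7.44 s

t_p = π/ω_d with ω_d = 0.422 (the imaginary part), so t_p = 7.44 s.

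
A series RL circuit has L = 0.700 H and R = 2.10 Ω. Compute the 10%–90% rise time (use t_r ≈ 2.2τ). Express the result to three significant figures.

τ = L/R = 0.700/2.10 = 0.333 s.
t_r ≈ 2.2τ = 0.733 s.

t_r ≈ 0.733 s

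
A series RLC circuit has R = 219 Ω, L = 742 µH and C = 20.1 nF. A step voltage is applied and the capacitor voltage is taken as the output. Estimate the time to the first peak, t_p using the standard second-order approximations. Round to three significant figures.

For a series RLC circuit (capacitor voltage as output), ω_n = 1/√(LC) = 1/√(742 µH · 20.1 nF) = 259000 rad/s.
ζ = (R/2)·√(C/L) = (219/2)·√(20.1 nF/742 µH) = 0.570.
ω_d = 259000·√(1 − 0.570²) = 213000 rad/s. t_p = π/ω_d = 0.0000148 s.

t_p ≈ 0.0000148 s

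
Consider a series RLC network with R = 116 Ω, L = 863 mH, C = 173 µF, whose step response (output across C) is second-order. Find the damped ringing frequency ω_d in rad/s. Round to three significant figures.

For a series RLC circuit (capacitor voltage as output), ω_n = 1/√(LC) = 1/√(863 mH · 173 µF) = 81.8 rad/s.
ζ = (R/2)·√(C/L) = (116/2)·√(173 µF/863 mH) = 0.821.
ω_d = 81.8·√(1 − 0.821²) = 46.7 rad/s.

ω_d ≈ 46.7 rad/s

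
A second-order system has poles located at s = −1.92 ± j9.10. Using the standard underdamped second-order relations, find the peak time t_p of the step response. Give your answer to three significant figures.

t_p = π/ω_d with ω_d = 9.10 (the imaginary part), so t_p = 0.345 s.

t_p ≈ 0.345 s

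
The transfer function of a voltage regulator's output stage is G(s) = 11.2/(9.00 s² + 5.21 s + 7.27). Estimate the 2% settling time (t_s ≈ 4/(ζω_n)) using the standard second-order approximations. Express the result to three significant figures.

t_s ≈ 13.8 s

Dividing through by 9.00: denominator becomes s² + 0.5789 s + 0.8078.
So ω_n = √0.8078 = 0.899 rad/s and ζ = 0.5789/(2·0.899) = 0.322.
t_s ≈ 4/(ζω_n) = 13.8 s.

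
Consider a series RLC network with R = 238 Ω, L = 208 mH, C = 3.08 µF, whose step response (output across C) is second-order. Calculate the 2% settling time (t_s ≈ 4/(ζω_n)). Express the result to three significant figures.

For a series RLC circuit (capacitor voltage as output), ω_n = 1/√(LC) = 1/√(208 mH · 3.08 µF) = 1250 rad/s.
ζ = (R/2)·√(C/L) = (238/2)·√(3.08 µF/208 mH) = 0.458.
t_s ≈ 4/(ζω_n) = 0.00699 s.

t_s ≈ 0.00699 s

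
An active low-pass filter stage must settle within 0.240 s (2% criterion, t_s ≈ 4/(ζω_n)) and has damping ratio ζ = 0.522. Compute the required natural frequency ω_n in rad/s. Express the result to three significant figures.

Rearranging t_s ≈ 4/(ζω_n) gives ω_n = 4/(ζ·t_s) = 4/(0.522 × 0.240) = 31.9 rad/s.

ω_n ≈ 31.9 rad/s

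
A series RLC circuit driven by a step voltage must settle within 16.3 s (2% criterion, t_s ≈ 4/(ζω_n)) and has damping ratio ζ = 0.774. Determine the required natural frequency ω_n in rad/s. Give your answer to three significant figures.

Rearranging t_s ≈ 4/(ζω_n) gives ω_n = 4/(ζ·t_s) = 4/(0.774 × 16.3) = 0.317 rad/s.

ω_n ≈ 0.317 rad/s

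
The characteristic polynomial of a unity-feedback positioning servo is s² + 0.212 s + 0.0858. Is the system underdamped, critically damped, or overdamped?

underdamped

a² − 4b = 0.212² − 4·0.0858 < 0 (complex roots); the system is underdamped.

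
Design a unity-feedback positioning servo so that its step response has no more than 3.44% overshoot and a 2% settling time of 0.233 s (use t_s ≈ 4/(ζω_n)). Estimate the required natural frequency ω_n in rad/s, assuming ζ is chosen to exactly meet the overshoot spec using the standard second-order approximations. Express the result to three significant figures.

Inverting the overshoot relation: ζ = |ln 0.0344|/√(π² + ln²0.0344) = 0.731.
Then ω_n = 4/(ζ t_s) = 4/(0.731 × 0.233) = 23.5 rad/s.

ω_n ≈ 23.5 rad/s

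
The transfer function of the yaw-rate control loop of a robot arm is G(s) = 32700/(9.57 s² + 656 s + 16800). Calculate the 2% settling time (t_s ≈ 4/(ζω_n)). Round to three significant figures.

Dividing through by 9.57: denominator becomes s² + 68.55 s + 1755.
So ω_n = √1755 = 41.9 rad/s and ζ = 68.55/(2·41.9) = 0.818.
t_s ≈ 4/(ζω_n) = 0.117 s.

t_s ≈ 0.117 s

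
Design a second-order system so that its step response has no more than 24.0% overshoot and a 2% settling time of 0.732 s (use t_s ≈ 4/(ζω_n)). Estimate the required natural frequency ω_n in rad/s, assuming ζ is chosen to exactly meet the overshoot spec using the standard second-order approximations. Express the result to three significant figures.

ω_n ≈ 13.2 rad/s

From %OS = 100·exp(−πζ/√(1−ζ²)), invert to get ζ = −ln(OS)/√(π² + ln²(OS)) with OS = 0.240.
−ln 0.240 = 1.427, so ζ = 1.427/√(π² + 2.037) = 0.414.
Then ω_n = 4/(ζ t_s) = 4/(0.414 × 0.732) = 13.2 rad/s.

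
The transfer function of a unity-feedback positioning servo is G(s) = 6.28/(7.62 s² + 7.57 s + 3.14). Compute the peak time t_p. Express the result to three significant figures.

t_p ≈ 7.73 s

Dividing through by 7.62: denominator becomes s² + 0.9934 s + 0.4121.
So ω_n = √0.4121 = 0.642 rad/s and ζ = 0.9934/(2·0.642) = 0.774.
The damped frequency ω_d = ω_n√(1−ζ²) = 0.407 rad/s. t_p = π/ω_d = 7.73 s.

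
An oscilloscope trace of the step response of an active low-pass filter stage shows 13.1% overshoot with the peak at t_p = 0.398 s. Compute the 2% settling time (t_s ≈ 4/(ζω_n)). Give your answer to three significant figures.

The overshoot fixes ζ = −ln(OS)/√(π²+ln²(OS)) = 0.543.
t_p = π/ω_d ⇒ ω_d = 7.89 rad/s; then ω_n = ω_d/√(1−ζ²) = 9.40 rad/s.
t_s ≈ 4/(ζω_n) = 4/(0.543·9.40) = 0.783 s.

t_s ≈ 0.783 s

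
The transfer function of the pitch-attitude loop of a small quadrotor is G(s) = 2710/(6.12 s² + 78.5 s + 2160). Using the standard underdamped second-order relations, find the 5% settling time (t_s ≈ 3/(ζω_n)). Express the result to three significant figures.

t_s ≈ 0.468 s

Dividing through by 6.12: denominator becomes s² + 12.83 s + 352.9.
So ω_n = √352.9 = 18.8 rad/s and ζ = 12.83/(2·18.8) = 0.341.
t_s ≈ 3/(ζω_n) = 0.468 s.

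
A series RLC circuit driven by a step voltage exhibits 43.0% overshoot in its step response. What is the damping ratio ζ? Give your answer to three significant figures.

ζ ≈ 0.259

Inverting the overshoot relation: ζ = |ln 0.430|/√(π² + ln²0.430) = 0.259.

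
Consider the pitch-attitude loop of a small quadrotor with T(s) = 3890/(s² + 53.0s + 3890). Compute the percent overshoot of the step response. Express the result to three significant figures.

Matching coefficients with s² + 2ζω_n s + ω_n² gives ω_n² = 3890 ⇒ ω_n = 62.4 rad/s, and ζ = 53.0/(2ω_n) = 0.425.
%OS = 100·exp(−πζ/√(1−ζ²)) = 22.9%.

%OS ≈ 22.9%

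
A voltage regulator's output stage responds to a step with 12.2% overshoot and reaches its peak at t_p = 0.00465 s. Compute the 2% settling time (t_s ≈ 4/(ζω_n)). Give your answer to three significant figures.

t_s ≈ 0.00884 s

The overshoot fixes ζ = −ln(OS)/√(π²+ln²(OS)) = 0.556.
From t_p = π/ω_d, ω_d = π/0.00465 = 676 rad/s, so ω_n = ω_d/√(1−ζ²) = 813 rad/s.
t_s ≈ 4/(ζω_n) = 4/(0.556·813) = 0.00884 s.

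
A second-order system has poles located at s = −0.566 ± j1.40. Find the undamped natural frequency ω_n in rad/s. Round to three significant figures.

|pole| = ω_n = √(0.566² + 1.40²) = 1.51 rad/s; ζ = cos θ = σ/ω_n = 0.375.

ω_n ≈ 1.51 rad/s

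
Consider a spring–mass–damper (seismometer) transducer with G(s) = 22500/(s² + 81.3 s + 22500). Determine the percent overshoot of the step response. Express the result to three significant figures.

Matching coefficients with s² + 2ζω_n s + ω_n² gives ω_n² = 22500 ⇒ ω_n = 150 rad/s, and ζ = 81.3/(2ω_n) = 0.271.
%OS = 100 e^{−πζ/√(1−ζ²)} with ζ = 0.271 gives 41.3%.

%OS ≈ 41.3%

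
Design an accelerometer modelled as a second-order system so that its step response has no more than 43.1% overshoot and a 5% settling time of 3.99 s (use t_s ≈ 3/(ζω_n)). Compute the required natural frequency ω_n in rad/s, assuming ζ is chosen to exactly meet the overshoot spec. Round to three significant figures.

ζ = −ln(OS)/√(π² + (ln OS)²). With OS = 0.431, ln OS = −0.8416 and ζ = 0.8416/3.252 = 0.259.
From t_s ≈ 3/(ζω_n): ω_n = 3/(ζ·t_s) = 3/(0.259·3.99) = 2.91 rad/s.

ω_n ≈ 2.91 rad/s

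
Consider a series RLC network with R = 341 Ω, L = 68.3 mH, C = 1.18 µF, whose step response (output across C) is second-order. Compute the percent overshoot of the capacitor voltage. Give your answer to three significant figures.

%OS ≈ 4.26%

For a series RLC circuit (capacitor voltage as output), ω_n = 1/√(LC) = 1/√(68.3 mH · 1.18 µF) = 3520 rad/s.
ζ = (R/2)·√(C/L) = (341/2)·√(1.18 µF/68.3 mH) = 0.709.
%OS = 100·exp(−πζ/√(1−ζ²)) = 4.26%.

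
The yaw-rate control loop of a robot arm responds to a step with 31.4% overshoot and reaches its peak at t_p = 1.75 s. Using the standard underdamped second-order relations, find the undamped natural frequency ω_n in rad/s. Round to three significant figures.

ω_n ≈ 1.91 rad/s

ζ from %OS: ζ = |ln 0.314|/√(π²+ln²0.314) = 0.346.
t_p = π/ω_d ⇒ ω_d = 1.80 rad/s; then ω_n = ω_d/√(1−ζ²) = 1.91 rad/s.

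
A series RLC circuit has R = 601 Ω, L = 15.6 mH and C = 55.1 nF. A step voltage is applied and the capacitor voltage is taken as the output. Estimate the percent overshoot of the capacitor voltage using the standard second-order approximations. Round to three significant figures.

%OS ≈ 11.6%

For a series RLC circuit (capacitor voltage as output), ω_n = 1/√(LC) = 1/√(15.6 mH · 55.1 nF) = 34100 rad/s.
ζ = (R/2)·√(C/L) = (601/2)·√(55.1 nF/15.6 mH) = 0.565.
%OS = 100·exp(−πζ/√(1−ζ²)) = 11.6%.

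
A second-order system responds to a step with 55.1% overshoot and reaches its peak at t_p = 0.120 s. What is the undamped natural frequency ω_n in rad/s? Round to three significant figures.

ω_n ≈ 26.6 rad/s

From the overshoot, ζ = −ln(OS)/√(π²+ln²(OS)) = 0.186.
t_p = π/ω_d ⇒ ω_d = 26.2 rad/s; then ω_n = ω_d/√(1−ζ²) = 26.6 rad/s.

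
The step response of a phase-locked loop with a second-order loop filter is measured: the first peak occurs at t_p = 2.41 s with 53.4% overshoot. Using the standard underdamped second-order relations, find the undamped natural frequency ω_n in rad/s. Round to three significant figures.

ω_n ≈ 1.33 rad/s

ζ from %OS: ζ = |ln 0.534|/√(π²+ln²0.534) = 0.196.
From t_p = π/ω_d, ω_d = π/2.41 = 1.30 rad/s, so ω_n = ω_d/√(1−ζ²) = 1.33 rad/s.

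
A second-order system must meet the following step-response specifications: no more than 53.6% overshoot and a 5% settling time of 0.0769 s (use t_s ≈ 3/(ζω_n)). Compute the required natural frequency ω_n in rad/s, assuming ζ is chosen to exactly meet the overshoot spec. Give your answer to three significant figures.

ω_n ≈ 200 rad/s

Inverting the overshoot relation: ζ = |ln 0.536|/√(π² + ln²0.536) = 0.195.
From t_s ≈ 3/(ζω_n): ω_n = 3/(ζ·t_s) = 3/(0.195·0.0769) = 200 rad/s.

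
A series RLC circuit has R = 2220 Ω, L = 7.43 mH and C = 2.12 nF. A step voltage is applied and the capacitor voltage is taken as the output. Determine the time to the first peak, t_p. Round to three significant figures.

For a series RLC circuit (capacitor voltage as output), ω_n = 1/√(LC) = 1/√(7.43 mH · 2.12 nF) = 252000 rad/s.
ζ = (R/2)·√(C/L) = (2220/2)·√(2.12 nF/7.43 mH) = 0.593.
ω_d = 252000·√(1 − 0.593²) = 203000 rad/s. t_p = π/ω_d = 0.0000155 s.

t_p ≈ 0.0000155 s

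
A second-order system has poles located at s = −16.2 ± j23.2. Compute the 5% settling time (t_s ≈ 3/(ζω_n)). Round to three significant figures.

t_s ≈ 0.185 s

For poles at −σ ± jω_d, ζω_n = σ = 16.2, so t_s ≈ 3/σ = 0.185 s.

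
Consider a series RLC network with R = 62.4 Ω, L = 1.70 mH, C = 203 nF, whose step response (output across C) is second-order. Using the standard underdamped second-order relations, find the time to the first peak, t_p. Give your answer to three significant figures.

For a series RLC circuit (capacitor voltage as output), ω_n = 1/√(LC) = 1/√(1.70 mH · 203 nF) = 53800 rad/s.
ζ = (R/2)·√(C/L) = (62.4/2)·√(203 nF/1.70 mH) = 0.341.
ω_d = 53800·√(1 − 0.341²) = 50600 rad/s. t_p = π/ω_d = 0.0000621 s.

t_p ≈ 0.0000621 s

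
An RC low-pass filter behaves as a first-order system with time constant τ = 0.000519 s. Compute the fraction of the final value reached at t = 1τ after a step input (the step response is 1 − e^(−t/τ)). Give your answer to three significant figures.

y/y_∞ ≈ 0.632

y(t)/y_∞ = 1 − e^(−t/τ) = 1 − e^(−1) = 1 − e^(−1.00) = 0.632.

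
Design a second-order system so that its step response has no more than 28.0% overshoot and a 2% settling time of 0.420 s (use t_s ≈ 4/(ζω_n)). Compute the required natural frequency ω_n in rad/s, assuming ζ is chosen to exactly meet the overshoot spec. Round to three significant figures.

ω_n ≈ 25.4 rad/s

ζ = −ln(OS)/√(π² + (ln OS)²). With OS = 0.280, ln OS = −1.273 and ζ = 1.273/3.390 = 0.376.
Then ω_n = 4/(ζ t_s) = 4/(0.376 × 0.420) = 25.4 rad/s.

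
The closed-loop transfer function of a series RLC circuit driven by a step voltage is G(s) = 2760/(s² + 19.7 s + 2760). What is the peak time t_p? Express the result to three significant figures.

t_p ≈ 0.0609 s

Matching coefficients with s² + 2ζω_n s + ω_n² gives ω_n² = 2760 ⇒ ω_n = 52.5 rad/s, and ζ = 19.7/(2ω_n) = 0.187.
The damped frequency ω_d = ω_n√(1−ζ²) = 51.6 rad/s. Then t_p = π/ω_d = 0.0609 s.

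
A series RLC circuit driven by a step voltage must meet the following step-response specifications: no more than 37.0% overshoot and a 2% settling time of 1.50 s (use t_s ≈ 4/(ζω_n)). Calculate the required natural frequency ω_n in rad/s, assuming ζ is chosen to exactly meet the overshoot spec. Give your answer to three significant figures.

Inverting the overshoot relation: ζ = |ln 0.370|/√(π² + ln²0.370) = 0.302.
Then ω_n = 4/(ζ t_s) = 4/(0.302 × 1.50) = 8.84 rad/s.

ω_n ≈ 8.84 rad/s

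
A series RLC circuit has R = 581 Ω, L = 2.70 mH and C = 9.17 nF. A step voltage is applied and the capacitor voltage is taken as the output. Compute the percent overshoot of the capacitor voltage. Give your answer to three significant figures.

For a series RLC circuit (capacitor voltage as output), ω_n = 1/√(LC) = 1/√(2.70 mH · 9.17 nF) = 201000 rad/s.
ζ = (R/2)·√(C/L) = (581/2)·√(9.17 nF/2.70 mH) = 0.535.
%OS = 100 e^{−πζ/√(1−ζ²)} with ζ = 0.535 gives 13.7%.

%OS ≈ 13.7%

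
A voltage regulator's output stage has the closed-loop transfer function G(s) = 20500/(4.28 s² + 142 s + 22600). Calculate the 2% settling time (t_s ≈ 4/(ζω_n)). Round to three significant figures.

t_s ≈ 0.241 s

Dividing through by 4.28: denominator becomes s² + 33.18 s + 5280.
So ω_n = √5280 = 72.7 rad/s and ζ = 33.18/(2·72.7) = 0.228.
t_s ≈ 4/(ζω_n) = 0.241 s.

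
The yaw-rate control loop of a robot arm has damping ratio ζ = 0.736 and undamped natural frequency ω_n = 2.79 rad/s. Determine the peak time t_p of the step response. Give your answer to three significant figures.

t_p ≈ 1.66 s

The damped frequency is ω_d = ω_n√(1−ζ²) = 2.79·√(1−0.542) = 1.89 rad/s.
Peak time t_p = π/ω_d = π/1.89 = 1.66 s.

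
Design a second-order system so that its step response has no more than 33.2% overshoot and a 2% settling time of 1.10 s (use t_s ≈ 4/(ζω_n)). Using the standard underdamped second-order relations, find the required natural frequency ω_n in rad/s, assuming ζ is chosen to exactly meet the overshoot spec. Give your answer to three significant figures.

ω_n ≈ 11.0 rad/s

Inverting the overshoot relation: ζ = |ln 0.332|/√(π² + ln²0.332) = 0.331.
From t_s ≈ 4/(ζω_n): ω_n = 4/(ζ·t_s) = 4/(0.331·1.10) = 11.0 rad/s.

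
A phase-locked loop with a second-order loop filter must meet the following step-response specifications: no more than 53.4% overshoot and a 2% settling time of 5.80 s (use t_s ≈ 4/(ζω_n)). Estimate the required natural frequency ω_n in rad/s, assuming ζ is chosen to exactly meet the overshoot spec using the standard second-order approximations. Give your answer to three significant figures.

ω_n ≈ 3.52 rad/s

From %OS = 100·exp(−πζ/√(1−ζ²)), invert to get ζ = −ln(OS)/√(π² + ln²(OS)) with OS = 0.534.
−ln 0.534 = 0.6274, so ζ = 0.6274/√(π² + 0.3936) = 0.196.
From t_s ≈ 4/(ζω_n): ω_n = 4/(ζ·t_s) = 4/(0.196·5.80) = 3.52 rad/s.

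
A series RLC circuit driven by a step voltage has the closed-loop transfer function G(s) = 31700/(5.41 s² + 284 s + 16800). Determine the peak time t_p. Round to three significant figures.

t_p ≈ 0.0639 s

Dividing through by 5.41: denominator becomes s² + 52.50 s + 3105.
So ω_n = √3105 = 55.7 rad/s and ζ = 52.50/(2·55.7) = 0.471.
ω_d = 55.7·√(1 − 0.471²) = 49.2 rad/s. t_p = π/ω_d = 0.0639 s.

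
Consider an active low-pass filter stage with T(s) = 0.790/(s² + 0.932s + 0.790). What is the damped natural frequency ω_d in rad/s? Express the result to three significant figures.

Comparing the denominator to s² + 2ζω_n s + ω_n²: ω_n = √0.790 = 0.889 rad/s, and 2ζω_n = 0.932 so ζ = 0.932/(2·0.889) = 0.524.
ω_d = ω_n√(1−ζ²) = 0.757 rad/s.

ω_d ≈ 0.757 rad/s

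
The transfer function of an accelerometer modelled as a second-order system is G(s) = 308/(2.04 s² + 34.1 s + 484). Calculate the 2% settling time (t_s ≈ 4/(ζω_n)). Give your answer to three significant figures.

Dividing through by 2.04: denominator becomes s² + 16.72 s + 237.3.
So ω_n = √237.3 = 15.4 rad/s and ζ = 16.72/(2·15.4) = 0.543.
t_s ≈ 4/(ζω_n) = 0.479 s.

t_s ≈ 0.479 s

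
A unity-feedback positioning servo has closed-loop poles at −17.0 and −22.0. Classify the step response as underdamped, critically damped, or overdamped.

Since the poles are distinct, negative and real, the response is overdamped.

overdamped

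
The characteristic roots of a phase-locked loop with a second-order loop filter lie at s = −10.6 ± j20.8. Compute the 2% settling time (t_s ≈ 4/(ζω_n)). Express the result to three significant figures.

t_s ≈ 0.377 s

For poles at −σ ± jω_d, ζω_n = σ = 10.6, so t_s ≈ 4/σ = 0.377 s.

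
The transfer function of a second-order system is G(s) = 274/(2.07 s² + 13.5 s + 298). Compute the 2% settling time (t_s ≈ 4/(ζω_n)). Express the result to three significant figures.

Dividing through by 2.07: denominator becomes s² + 6.522 s + 144.0.
So ω_n = √144.0 = 12.0 rad/s and ζ = 6.522/(2·12.0) = 0.272.
t_s ≈ 4/(ζω_n) = 1.23 s.

t_s ≈ 1.23 s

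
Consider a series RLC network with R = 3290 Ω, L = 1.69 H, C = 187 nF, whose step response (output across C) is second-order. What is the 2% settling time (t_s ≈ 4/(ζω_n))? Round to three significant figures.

For a series RLC circuit (capacitor voltage as output), ω_n = 1/√(LC) = 1/√(1.69 H · 187 nF) = 1780 rad/s.
ζ = (R/2)·√(C/L) = (3290/2)·√(187 nF/1.69 H) = 0.547.
t_s ≈ 4/(ζω_n) = 0.00411 s.

t_s ≈ 0.00411 s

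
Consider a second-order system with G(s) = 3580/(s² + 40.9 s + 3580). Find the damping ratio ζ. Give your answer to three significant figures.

ζ ≈ 0.342

Comparing the denominator to s² + 2ζω_n s + ω_n²: ω_n = √3580 = 59.8 rad/s, and 2ζω_n = 40.9 so ζ = 40.9/(2·59.8) = 0.342.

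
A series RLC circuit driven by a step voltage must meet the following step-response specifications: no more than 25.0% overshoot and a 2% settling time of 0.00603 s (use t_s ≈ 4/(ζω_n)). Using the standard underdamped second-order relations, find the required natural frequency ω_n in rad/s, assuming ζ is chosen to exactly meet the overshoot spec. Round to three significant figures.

ω_n ≈ 1640 rad/s

Inverting the overshoot relation: ζ = |ln 0.250|/√(π² + ln²0.250) = 0.404.
From t_s ≈ 4/(ζω_n): ω_n = 4/(ζ·t_s) = 4/(0.404·0.00603) = 1640 rad/s.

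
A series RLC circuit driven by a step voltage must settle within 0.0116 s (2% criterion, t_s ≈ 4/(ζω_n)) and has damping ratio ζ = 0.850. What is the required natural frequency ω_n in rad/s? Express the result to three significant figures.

ω_n ≈ 406 rad/s

Rearranging t_s ≈ 4/(ζω_n) gives ω_n = 4/(ζ·t_s) = 4/(0.850 × 0.0116) = 406 rad/s.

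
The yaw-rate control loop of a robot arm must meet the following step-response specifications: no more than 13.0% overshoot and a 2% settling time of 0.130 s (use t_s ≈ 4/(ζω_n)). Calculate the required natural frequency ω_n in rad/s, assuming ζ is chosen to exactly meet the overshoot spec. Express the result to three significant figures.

Inverting the overshoot relation: ζ = |ln 0.130|/√(π² + ln²0.130) = 0.545.
Then ω_n = 4/(ζ t_s) = 4/(0.545 × 0.130) = 56.5 rad/s.

ω_n ≈ 56.5 rad/s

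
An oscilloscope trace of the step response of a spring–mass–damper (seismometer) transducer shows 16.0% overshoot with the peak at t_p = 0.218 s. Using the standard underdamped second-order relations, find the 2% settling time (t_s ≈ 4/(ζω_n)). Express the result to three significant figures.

The overshoot fixes ζ = −ln(OS)/√(π²+ln²(OS)) = 0.504.
From t_p = π/ω_d, ω_d = π/0.218 = 14.4 rad/s, so ω_n = ω_d/√(1−ζ²) = 16.7 rad/s.
t_s ≈ 4/(ζω_n) = 4/(0.504·16.7) = 0.476 s.

t_s ≈ 0.476 s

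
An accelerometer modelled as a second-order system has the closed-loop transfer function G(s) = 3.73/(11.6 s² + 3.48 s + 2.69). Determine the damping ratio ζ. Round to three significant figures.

ζ ≈ 0.311

Dividing through by 11.6: denominator becomes s² + 0.3000 s + 0.2319.
So ω_n = √0.2319 = 0.482 rad/s and ζ = 0.3000/(2·0.482) = 0.311.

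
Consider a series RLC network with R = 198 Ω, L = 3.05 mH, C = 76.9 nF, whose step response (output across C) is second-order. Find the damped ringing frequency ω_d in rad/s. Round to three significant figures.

ω_d ≈ 56700 rad/s

For a series RLC circuit (capacitor voltage as output), ω_n = 1/√(LC) = 1/√(3.05 mH · 76.9 nF) = 65300 rad/s.
ζ = (R/2)·√(C/L) = (198/2)·√(76.9 nF/3.05 mH) = 0.497.
ω_d = ω_n√(1−ζ²) = 56700 rad/s.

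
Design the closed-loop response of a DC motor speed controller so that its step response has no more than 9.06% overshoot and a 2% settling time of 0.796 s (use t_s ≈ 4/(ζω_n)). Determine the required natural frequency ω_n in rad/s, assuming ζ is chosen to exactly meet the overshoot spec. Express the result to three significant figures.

ω_n ≈ 8.27 rad/s

Inverting the overshoot relation: ζ = |ln 0.0906|/√(π² + ln²0.0906) = 0.607.
From t_s ≈ 4/(ζω_n): ω_n = 4/(ζ·t_s) = 4/(0.607·0.796) = 8.27 rad/s.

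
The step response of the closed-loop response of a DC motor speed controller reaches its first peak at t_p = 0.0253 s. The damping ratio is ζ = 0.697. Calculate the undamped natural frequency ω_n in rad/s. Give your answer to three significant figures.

ω_n ≈ 173 rad/s

Peak time t_p = π/ω_d, so ω_d = π/t_p = π/0.0253 = 124 rad/s.
ω_n = ω_d/√(1−ζ²) = 124/√0.514 = 173 rad/s.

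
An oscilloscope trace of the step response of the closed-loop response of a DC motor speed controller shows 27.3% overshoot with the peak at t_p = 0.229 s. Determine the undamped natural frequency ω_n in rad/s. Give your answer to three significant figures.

ω_n ≈ 14.8 rad/s

ζ from %OS: ζ = |ln 0.273|/√(π²+ln²0.273) = 0.382.
t_p = π/ω_d ⇒ ω_d = 13.7 rad/s; then ω_n = ω_d/√(1−ζ²) = 14.8 rad/s.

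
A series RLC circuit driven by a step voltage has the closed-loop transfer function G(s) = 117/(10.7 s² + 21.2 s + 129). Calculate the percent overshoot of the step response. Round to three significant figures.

%OS ≈ 39.3%

Dividing through by 10.7: denominator becomes s² + 1.981 s + 12.06.
So ω_n = √12.06 = 3.47 rad/s and ζ = 1.981/(2·3.47) = 0.285.
%OS = 100 e^{−πζ/√(1−ζ²)} with ζ = 0.285 gives 39.3%.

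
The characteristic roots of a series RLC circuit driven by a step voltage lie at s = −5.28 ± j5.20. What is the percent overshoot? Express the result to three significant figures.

%OS ≈ 4.12%

The poles are at −σ ± jω_d with σ = 5.28 and ω_d = 5.20, so ω_n = √(σ²+ω_d²) = 7.41 rad/s and ζ = σ/ω_n = 0.712.
%OS = 100 e^{−πζ/√(1−ζ²)} with ζ = 0.712 gives 4.12%.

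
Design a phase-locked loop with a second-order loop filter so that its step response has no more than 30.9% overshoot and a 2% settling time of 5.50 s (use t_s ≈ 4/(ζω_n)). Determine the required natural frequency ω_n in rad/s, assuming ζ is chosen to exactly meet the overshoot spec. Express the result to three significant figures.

Inverting the overshoot relation: ζ = |ln 0.309|/√(π² + ln²0.309) = 0.350.
From t_s ≈ 4/(ζω_n): ω_n = 4/(ζ·t_s) = 4/(0.350·5.50) = 2.08 rad/s.

ω_n ≈ 2.08 rad/s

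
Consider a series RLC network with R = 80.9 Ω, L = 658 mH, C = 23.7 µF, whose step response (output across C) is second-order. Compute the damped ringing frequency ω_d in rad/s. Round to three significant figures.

For a series RLC circuit (capacitor voltage as output), ω_n = 1/√(LC) = 1/√(658 mH · 23.7 µF) = 253 rad/s.
ζ = (R/2)·√(C/L) = (80.9/2)·√(23.7 µF/658 mH) = 0.243.
The damped frequency ω_d = ω_n√(1−ζ²) = 246 rad/s.

ω_d ≈ 246 rad/s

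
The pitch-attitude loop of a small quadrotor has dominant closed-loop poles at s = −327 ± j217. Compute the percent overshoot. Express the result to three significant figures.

%OS ≈ 0.879%

The poles are at −σ ± jω_d with σ = 327 and ω_d = 217, so ω_n = √(σ²+ω_d²) = 392 rad/s and ζ = σ/ω_n = 0.833.
%OS = 100 e^{−πζ/√(1−ζ²)} with ζ = 0.833 gives 0.879%.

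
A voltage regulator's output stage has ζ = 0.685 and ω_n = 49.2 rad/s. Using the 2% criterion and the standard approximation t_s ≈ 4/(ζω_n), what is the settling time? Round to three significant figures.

t_s ≈ 0.119 s

t_s ≈ 4/(ζω_n) = 4/(0.685 × 49.2) = 0.119 s.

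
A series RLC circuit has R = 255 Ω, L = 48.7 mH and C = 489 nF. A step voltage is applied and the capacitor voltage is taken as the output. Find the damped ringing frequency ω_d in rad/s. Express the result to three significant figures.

ω_d ≈ 5930 rad/s

For a series RLC circuit (capacitor voltage as output), ω_n = 1/√(LC) = 1/√(48.7 mH · 489 nF) = 6480 rad/s.
ζ = (R/2)·√(C/L) = (255/2)·√(489 nF/48.7 mH) = 0.404.
The damped frequency ω_d = ω_n√(1−ζ²) = 5930 rad/s.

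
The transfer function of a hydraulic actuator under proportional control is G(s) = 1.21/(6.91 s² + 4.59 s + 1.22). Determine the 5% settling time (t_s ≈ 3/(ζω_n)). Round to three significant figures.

Dividing through by 6.91: denominator becomes s² + 0.6643 s + 0.1766.
So ω_n = √0.1766 = 0.420 rad/s and ζ = 0.6643/(2·0.420) = 0.790.
t_s ≈ 3/(ζω_n) = 9.03 s.

t_s ≈ 9.03 s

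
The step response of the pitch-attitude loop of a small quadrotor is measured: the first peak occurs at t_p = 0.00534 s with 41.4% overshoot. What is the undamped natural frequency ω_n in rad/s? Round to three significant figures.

ω_n ≈ 611 rad/s

ζ from %OS: ζ = |ln 0.414|/√(π²+ln²0.414) = 0.270.
From t_p = π/ω_d, ω_d = π/0.00534 = 588 rad/s, so ω_n = ω_d/√(1−ζ²) = 611 rad/s.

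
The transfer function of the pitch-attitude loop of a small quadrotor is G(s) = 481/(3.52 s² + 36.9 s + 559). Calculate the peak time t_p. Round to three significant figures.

t_p ≈ 0.274 s

Dividing through by 3.52: denominator becomes s² + 10.48 s + 158.8.
So ω_n = √158.8 = 12.6 rad/s and ζ = 10.48/(2·12.6) = 0.416.
ω_d = ω_n√(1−ζ²) = 11.5 rad/s. t_p = π/ω_d = 0.274 s.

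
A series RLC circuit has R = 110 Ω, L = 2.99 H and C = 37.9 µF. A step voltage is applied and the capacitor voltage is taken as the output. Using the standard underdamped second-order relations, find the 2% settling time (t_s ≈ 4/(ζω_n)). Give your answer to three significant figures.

t_s ≈ 0.217 s

For a series RLC circuit (capacitor voltage as output), ω_n = 1/√(LC) = 1/√(2.99 H · 37.9 µF) = 93.9 rad/s.
ζ = (R/2)·√(C/L) = (110/2)·√(37.9 µF/2.99 H) = 0.196.
t_s ≈ 4/(ζω_n) = 0.217 s.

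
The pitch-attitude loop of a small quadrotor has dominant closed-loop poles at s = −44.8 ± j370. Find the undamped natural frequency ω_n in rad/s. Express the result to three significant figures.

The poles are at −σ ± jω_d with σ = 44.8 and ω_d = 370, so ω_n = √(σ²+ω_d²) = 373 rad/s and ζ = σ/ω_n = 0.120.

ω_n ≈ 373 rad/s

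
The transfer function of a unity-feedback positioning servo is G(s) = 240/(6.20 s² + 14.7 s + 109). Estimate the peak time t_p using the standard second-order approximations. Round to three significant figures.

Dividing through by 6.20: denominator becomes s² + 2.371 s + 17.58.
So ω_n = √17.58 = 4.19 rad/s and ζ = 2.371/(2·4.19) = 0.283.
The damped frequency ω_d = ω_n√(1−ζ²) = 4.02 rad/s. t_p = π/ω_d = 0.781 s.

t_p ≈ 0.781 s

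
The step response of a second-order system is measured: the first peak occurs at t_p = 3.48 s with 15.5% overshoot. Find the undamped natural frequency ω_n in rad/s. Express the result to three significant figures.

The overshoot fixes ζ = −ln(OS)/√(π²+ln²(OS)) = 0.510.
t_p = π/ω_d ⇒ ω_d = 0.903 rad/s; then ω_n = ω_d/√(1−ζ²) = 1.05 rad/s.

ω_n ≈ 1.05 rad/s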